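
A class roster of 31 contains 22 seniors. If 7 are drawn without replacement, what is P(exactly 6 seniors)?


P(X=6) = C(22,6)*C(9,1) / C(31,7)
= 74613*9 / 2629575
= 671517/2629575 = 74613/292175

74613/292175


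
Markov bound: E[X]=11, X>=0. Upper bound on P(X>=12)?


Markov: P(X >= a) <= E[X]/a
P(X >= 12) <= 11/12

11/12


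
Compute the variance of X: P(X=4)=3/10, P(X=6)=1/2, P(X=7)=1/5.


E[X] = 28/5, E[X^2] = 163/5
Var(X) = E[X^2] - (E[X])^2 = 163/5 - (28/5)^2 = 31/25

31/25


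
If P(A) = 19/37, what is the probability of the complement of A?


P(A') = 1 - P(A) = 1 - 19/37 = 18/37

18/37


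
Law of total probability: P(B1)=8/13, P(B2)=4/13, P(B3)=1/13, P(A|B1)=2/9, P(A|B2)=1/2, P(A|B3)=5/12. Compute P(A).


P(A) = P(A|B1)P(B1) + P(A|B2)P(B2) + P(A|B3)P(B3)
= 2/9*8/13 + 1/2*4/13 + 5/12*1/13
= 16/117 + 2/13 + 5/156 = 151/468

151/468


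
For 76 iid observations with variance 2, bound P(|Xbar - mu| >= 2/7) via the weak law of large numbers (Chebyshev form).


Var(Xbar) = Var(X)/n = 2/76
Chebyshev: P(|Xbar-mu| >= 2/7) <= Var(Xbar)/(2/7)^2 = (1/38)/(4/49) = 49/152

49/152


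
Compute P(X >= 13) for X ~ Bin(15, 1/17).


P(X>=13) = P(X=13) + P(X=14) + P(X=15)
= 26880/2862423051509815793 + 240/2862423051509815793 + 1/2862423051509815793
= 27121/2862423051509815793

27121/2862423051509815793


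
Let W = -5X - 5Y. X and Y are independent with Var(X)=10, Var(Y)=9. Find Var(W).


Independence => Cov(X,Y)=0
Var(-5X - 5Y) = (-5)^2*Var(X) + (-5)^2*Var(Y)
= 25*10 + 25*9 = 475

475


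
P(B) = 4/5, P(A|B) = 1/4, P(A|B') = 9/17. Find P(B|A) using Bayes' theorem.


P(A) = P(A|B)P(B) + P(A|B')P(B') = 1/4*4/5 + 9/17*1/5 = 26/85
P(B|A) = P(A|B)P(B)/P(A) = (1/5)/(26/85) = 17/26

17/26


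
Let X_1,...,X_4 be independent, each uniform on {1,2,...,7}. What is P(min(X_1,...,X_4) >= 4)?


P(min >= 4) = P(all X_i >= 4) = (P(X_1 >= 4))^4
= (4/7)^4 = 256/2401

256/2401


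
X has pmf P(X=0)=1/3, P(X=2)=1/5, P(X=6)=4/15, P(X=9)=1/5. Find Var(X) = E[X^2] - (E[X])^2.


E[X] = 19/5, E[X^2] = 133/5
Var(X) = E[X^2] - (E[X])^2 = 133/5 - (19/5)^2 = 304/25

304/25


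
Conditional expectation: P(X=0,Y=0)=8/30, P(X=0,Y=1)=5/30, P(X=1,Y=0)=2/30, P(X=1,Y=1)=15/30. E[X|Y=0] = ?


P(Y=0) = 10/30
E[X|Y=0] = (0*8 + 1*2)/10 = 2/10 = 1/5

1/5


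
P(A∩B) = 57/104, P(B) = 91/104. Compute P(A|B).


P(A|B) = P(A∩B)/P(B) = (57/104)/(91/104) = 57/91

57/91


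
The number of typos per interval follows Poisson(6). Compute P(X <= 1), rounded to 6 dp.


P(X<=1) = e^(-6)*6^0/0! + e^(-6)*6^1/1!
≈ 0.0024787522 + 0.0148725131
= 0.0173512653
≈ 0.017351

0.017351


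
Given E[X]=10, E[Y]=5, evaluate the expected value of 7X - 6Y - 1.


E[7X - 6Y - 1] = 7*E[X] - 6*E[Y] - 1
= (7)*(10) + (-6)*(5) + (-1)
= 70 - 30 - 1 = 39

39


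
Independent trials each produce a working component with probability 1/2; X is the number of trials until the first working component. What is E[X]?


For geometric (trials until first success), E[X] = 1/p = 1/(1/2) = 2

2


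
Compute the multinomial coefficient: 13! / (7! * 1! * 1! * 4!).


13! = 6227020800
Denominator: 7!=5040 * 1!=1 * 1!=1 * 4!=24
Coefficient = 6227020800 / 120960 = 51480

51480


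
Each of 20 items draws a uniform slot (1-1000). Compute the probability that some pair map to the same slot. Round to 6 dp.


P(all different) = prod((1000-i)/1000 for i=0..19) = 0.825928
P(at least one match) = 1 - 0.825928 = 0.174072

0.174072


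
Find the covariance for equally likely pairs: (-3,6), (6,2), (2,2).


E[X]=5/3, E[Y]=10/3, E[XY]=-2/3
Cov(X,Y) = E[XY] - E[X]E[Y] = -2/3 - 5/3*10/3 = -56/9

-56/9


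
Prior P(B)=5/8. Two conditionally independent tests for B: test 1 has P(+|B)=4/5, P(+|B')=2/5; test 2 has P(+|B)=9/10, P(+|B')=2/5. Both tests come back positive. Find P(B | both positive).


After test 1: P(+) = 4/5*5/8 + 2/5*3/8 = 13/20
P(B|+) = (1/2)/(13/20) = 10/13
After test 2 (use post1 as new prior): P(+) = 9/10*10/13 + 2/5*3/13 = 51/65
P(B|+,+) = (9/13)/(51/65) = 15/17

15/17


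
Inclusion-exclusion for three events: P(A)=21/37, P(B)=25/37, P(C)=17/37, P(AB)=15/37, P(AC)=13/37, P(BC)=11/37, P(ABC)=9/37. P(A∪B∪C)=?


P(A∪B∪C) = P(A)+P(B)+P(C) - P(AB)-P(AC)-P(BC) + P(ABC)
= 21/37+25/37+17/37 - 15/37-13/37-11/37 + 9/37
= 33/37

33/37


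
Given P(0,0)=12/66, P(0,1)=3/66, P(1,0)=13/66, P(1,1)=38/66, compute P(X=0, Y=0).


Read from table: P(X=0, Y=0) = 12/66 = 2/11

2/11


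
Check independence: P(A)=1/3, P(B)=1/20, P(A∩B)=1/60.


P(A)*P(B) = 1/3*1/20 = 1/60
P(A∩B) = 1/60, which equals P(A)P(B), so independent

Yes, A and B are independent


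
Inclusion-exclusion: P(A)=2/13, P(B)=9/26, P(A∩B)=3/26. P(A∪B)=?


P(A∪B) = P(A) + P(B) - P(A∩B)
= 2/13 + 9/26 - 3/26 = 5/13

5/13


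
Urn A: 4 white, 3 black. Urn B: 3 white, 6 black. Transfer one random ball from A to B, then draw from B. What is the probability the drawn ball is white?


P(transfer white) = 4/7; P(transfer black) = 3/7
If white transferred: Urn II has 4 white of 10, so P(white|white moved) = 2/5
If black transferred: Urn II has 3 white of 10, so P(white|black moved) = 3/10
By total probability: P(white) = 4/7*2/5 + 3/7*3/10 = 5/14

5/14


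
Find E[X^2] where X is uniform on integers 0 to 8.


E[X^2] = (1/9) * sum(x^2 for x=0..8)
= 204/9 = 68/3

68/3


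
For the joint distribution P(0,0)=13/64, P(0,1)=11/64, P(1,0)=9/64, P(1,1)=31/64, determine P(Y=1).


P(Y=1) = P(0,1)+P(1,1) = 11/64 + 31/64 = 42/64 = 21/32

21/32


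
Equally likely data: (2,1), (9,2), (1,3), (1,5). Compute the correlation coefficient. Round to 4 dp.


Cov(X,Y) = -1.9375, Var(X) = 11.1875, Var(Y) = 2.1875
rho = Cov/(sqrt(VarX)*sqrt(VarY)) = -0.3917

-0.3917


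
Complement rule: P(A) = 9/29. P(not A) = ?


P(A') = 1 - P(A) = 1 - 9/29 = 20/29

20/29


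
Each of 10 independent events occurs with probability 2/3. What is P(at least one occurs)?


P(at least one) = 1 - P(none)
P(none) = (1 - 2/3)^10 = (1/3)^10 = 1/59049
P(at least one) = 1 - 1/59049 = 59048/59049

59048/59049


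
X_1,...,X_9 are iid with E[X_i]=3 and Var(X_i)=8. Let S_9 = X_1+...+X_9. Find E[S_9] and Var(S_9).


E[S_n] = n*mu = 9*3 = 27
Var(S_n) = n*sigma^2 = 9*8 = 72

E[S_9]=27, Var(S_9)=72


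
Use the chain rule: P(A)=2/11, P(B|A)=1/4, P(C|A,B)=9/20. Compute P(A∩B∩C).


P(A∩B∩C) = P(A) * P(B|A) * P(C|A∩B)
= 2/11 * 1/4 * 9/20
= 1/22 * 9/20 = 9/440

9/440


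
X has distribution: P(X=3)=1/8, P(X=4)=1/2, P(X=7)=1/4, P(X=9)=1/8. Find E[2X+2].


E[2X+2] = sum(g(x)*P(x))
= 8*1/8 + 10*1/2 + 16*1/4 + 20*1/8
= 25/2

25/2


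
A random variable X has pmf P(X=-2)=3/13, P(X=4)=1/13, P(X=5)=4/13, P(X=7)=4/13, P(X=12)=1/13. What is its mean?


E[X] = sum(x * P(x))
= -2*3/13 + 4*1/13 + 5*4/13 + 7*4/13 + 12*1/13
= 58/13

58/13


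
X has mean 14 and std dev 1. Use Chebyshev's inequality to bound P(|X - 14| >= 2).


k = 2/1 = 2
Chebyshev: P(|X-mu| >= k*sigma) <= 1/k^2 = 1/2^2 = 1/4

1/4


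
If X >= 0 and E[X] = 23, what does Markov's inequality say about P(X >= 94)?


Markov: P(X >= a) <= E[X]/a
P(X >= 94) <= 23/94

23/94


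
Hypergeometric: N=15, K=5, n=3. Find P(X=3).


P(X=3) = C(5,3)*C(10,0) / C(15,3)
= 10*1 / 455
= 10/455 = 2/91

2/91


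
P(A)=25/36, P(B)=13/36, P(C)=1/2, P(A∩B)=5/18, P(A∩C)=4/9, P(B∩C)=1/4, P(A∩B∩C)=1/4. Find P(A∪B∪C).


P(A∪B∪C) = P(A)+P(B)+P(C) - P(AB)-P(AC)-P(BC) + P(ABC)
= 25/36+13/36+1/2 - 5/18-4/9-1/4 + 1/4
= 5/6

5/6


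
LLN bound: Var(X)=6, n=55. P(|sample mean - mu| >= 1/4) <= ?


Var(Xbar) = Var(X)/n = 6/55
Chebyshev: P(|Xbar-mu| >= 1/4) <= Var(Xbar)/(1/4)^2 = (6/55)/(1/16) = 96/55
Bound exceeds 1, so trivial bound: 1

1


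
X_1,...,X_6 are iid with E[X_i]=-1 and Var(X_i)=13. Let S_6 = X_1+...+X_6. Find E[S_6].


E[S_n] = n*E[X_1] = 6*-1 = -6

-6


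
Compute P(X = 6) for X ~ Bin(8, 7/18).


P(X=6) = C(8,6) * p^6 * (1-p)^2
= 28 * 117649/34012224 * 121/324
= 99648703/2754990144

99648703/2754990144


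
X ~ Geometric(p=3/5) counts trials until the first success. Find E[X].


For geometric (trials until first success), E[X] = 1/p = 1/(3/5) = 5/3

5/3


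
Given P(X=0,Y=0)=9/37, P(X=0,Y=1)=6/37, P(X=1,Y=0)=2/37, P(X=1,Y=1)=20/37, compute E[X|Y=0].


P(Y=0) = 11/37
E[X|Y=0] = (0*9 + 1*2)/11 = 2/11

2/11


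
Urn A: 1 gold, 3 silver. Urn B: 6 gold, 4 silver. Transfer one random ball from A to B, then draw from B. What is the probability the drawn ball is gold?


P(transfer gold) = 1/4; P(transfer silver) = 3/4
If gold transferred: Urn II has 7 gold of 11, so P(gold|gold moved) = 7/11
If silver transferred: Urn II has 6 gold of 11, so P(gold|silver moved) = 6/11
By total probability: P(gold) = 1/4*7/11 + 3/4*6/11 = 25/44

25/44


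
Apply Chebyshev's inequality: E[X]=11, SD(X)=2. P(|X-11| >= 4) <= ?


k = 4/2 = 2
Chebyshev: P(|X-mu| >= k*sigma) <= 1/k^2 = 1/2^2 = 1/4

1/4


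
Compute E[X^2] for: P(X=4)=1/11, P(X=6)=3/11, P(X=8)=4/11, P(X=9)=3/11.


E[X^2] = sum(x^2 * P(x))
= 16*1/11 + 36*3/11 + 64*4/11 + 81*3/11
= 623/11

623/11


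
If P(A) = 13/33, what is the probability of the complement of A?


P(A') = 1 - P(A) = 1 - 13/33 = 20/33

20/33


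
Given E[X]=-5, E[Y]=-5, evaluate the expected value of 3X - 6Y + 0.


E[3X - 6Y + 0] = 3*E[X] - 6*E[Y] + 0
= (3)*(-5) + (-6)*(-5) + (0)
= -15 + 30 + 0 = 15

15


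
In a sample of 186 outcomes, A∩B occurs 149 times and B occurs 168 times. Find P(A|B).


P(A|B) = P(A∩B)/P(B) = (149/186)/(168/186) = 149/168

149/168


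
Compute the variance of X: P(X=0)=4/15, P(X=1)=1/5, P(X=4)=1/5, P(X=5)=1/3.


E[X] = 8/3, E[X^2] = 176/15
Var(X) = E[X^2] - (E[X])^2 = 176/15 - (8/3)^2 = 208/45

208/45


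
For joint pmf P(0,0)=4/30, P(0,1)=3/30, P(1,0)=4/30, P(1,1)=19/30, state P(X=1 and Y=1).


Read from table: P(X=1, Y=1) = 19/30

19/30


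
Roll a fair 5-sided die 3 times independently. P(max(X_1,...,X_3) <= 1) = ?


P(max <= 1) = P(all X_i <= 1) = (P(X_1 <= 1))^3
= (1/5)^3 = 1/125

1/125


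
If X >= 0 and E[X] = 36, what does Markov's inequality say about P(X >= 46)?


Markov: P(X >= a) <= E[X]/a
P(X >= 46) <= 36/46 = 18/23

18/23


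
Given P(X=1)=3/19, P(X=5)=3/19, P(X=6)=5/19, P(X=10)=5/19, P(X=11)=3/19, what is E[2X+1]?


E[2X+1] = sum(g(x)*P(x))
= 3*3/19 + 11*3/19 + 13*5/19 + 21*5/19 + 23*3/19
= 281/19

281/19


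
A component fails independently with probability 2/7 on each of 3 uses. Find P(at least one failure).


P(at least one) = 1 - P(none)
P(none) = (1 - 2/7)^3 = (5/7)^3 = 125/343
P(at least one) = 1 - 125/343 = 218/343

218/343


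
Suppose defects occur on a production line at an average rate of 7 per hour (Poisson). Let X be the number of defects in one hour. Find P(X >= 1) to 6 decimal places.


P(X>=1) = 1 - P(X<=0) = 1 - (e^(-7)*7^0/0!)
≈ 1 - 0.0009118820 = 0.9990881180
≈ 0.999088

0.999088


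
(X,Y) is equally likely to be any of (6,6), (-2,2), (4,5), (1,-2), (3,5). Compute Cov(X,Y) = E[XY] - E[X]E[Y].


E[X]=12/5, E[Y]=16/5, E[XY]=13
Cov(X,Y) = E[XY] - E[X]E[Y] = 13 - 12/5*16/5 = 133/25

133/25


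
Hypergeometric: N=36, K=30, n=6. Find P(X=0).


P(X=0) = C(30,0)*C(6,6) / C(36,6)
= 1*1 / 1947792
= 1/1947792

1/1947792


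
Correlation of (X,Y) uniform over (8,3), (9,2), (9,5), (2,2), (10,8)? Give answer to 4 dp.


Cov(X,Y) = 3.8000, Var(X) = 8.2400, Var(Y) = 5.2000
rho = Cov/(sqrt(VarX)*sqrt(VarY)) = 0.5805

0.5805


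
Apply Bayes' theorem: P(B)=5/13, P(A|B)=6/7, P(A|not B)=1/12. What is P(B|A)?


P(A) = P(A|B)P(B) + P(A|B')P(B') = 6/7*5/13 + 1/12*8/13 = 8/21
P(B|A) = P(A|B)P(B)/P(A) = (30/91)/(8/21) = 45/52

45/52


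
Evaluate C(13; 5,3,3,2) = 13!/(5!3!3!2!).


13! = 6227020800
Denominator: 5!=120 * 3!=6 * 3!=6 * 2!=2
Coefficient = 6227020800 / 8640 = 720720

720720


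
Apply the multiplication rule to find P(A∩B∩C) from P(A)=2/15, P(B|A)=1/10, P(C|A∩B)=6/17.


P(A∩B∩C) = P(A) * P(B|A) * P(C|A∩B)
= 2/15 * 1/10 * 6/17
= 1/75 * 6/17 = 2/425

2/425


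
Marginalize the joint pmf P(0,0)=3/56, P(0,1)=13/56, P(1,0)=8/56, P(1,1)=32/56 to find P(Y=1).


P(Y=1) = P(0,1)+P(1,1) = 13/56 + 32/56 = 45/56

45/56


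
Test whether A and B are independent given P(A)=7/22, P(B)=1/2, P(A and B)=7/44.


P(A)*P(B) = 7/22*1/2 = 7/44
P(A∩B) = 7/44, which equals P(A)P(B), so independent

Yes, A and B are independent


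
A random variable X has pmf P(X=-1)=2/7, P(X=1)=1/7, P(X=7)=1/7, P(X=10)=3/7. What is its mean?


E[X] = sum(x * P(x))
= -1*2/7 + 1*1/7 + 7*1/7 + 10*3/7
= 36/7

36/7


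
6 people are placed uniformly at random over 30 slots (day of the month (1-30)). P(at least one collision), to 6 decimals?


P(all different) = prod((30-i)/30 for i=0..5) = 0.586444
P(at least one match) = 1 - 0.586444 = 0.413556

0.413556


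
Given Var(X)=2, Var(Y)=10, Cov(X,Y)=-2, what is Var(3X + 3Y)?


Var(3X + 3Y) = 3^2*Var(X) + 3^2*Var(Y) + 2*3*3*Cov(X,Y)
= 9*2 + 9*10 + 18*(-2)
= 18 + 90 - 36 = 72

72


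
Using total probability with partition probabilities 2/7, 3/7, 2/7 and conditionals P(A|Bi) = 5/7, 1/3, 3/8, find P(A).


P(A) = P(A|B1)P(B1) + P(A|B2)P(B2) + P(A|B3)P(B3)
= 5/7*2/7 + 1/3*3/7 + 3/8*2/7
= 10/49 + 1/7 + 3/28 = 89/196

89/196


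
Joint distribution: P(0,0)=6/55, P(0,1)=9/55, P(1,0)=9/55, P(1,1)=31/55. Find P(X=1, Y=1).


Read from table: P(X=1, Y=1) = 31/55

31/55


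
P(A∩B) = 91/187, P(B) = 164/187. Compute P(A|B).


P(A|B) = P(A∩B)/P(B) = (91/187)/(164/187) = 91/164

91/164


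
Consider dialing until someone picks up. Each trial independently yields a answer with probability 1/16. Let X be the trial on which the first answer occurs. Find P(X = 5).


P(X=5) = (1-p)^4 * p = (15/16)^4 * 1/16
= 50625/65536 * 1/16 = 50625/1048576

50625/1048576


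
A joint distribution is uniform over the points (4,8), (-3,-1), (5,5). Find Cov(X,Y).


E[X]=2, E[Y]=4, E[XY]=20
Cov(X,Y) = E[XY] - E[X]E[Y] = 20 - 2*4 = 12

12


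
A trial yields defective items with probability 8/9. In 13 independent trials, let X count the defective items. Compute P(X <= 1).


P(X<=1) = P(X=0) + P(X=1)
= 1/2541865828329 + 104/2541865828329
= 35/847288609443

35/847288609443


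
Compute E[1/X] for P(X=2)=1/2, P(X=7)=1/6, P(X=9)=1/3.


E[1/X] = sum(g(x)*P(x))
= 1/2*1/2 + 1/7*1/6 + 1/9*1/3
= 235/756

235/756


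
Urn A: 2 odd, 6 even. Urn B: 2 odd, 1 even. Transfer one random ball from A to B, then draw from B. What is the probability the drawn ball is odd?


P(transfer odd) = 2/8 = 1/4; P(transfer even) = 3/4
If odd transferred: Urn II has 3 odd of 4, so P(odd|odd moved) = 3/4
If even transferred: Urn II has 2 odd of 4, so P(odd|even moved) = 1/2
By total probability: P(odd) = 1/4*3/4 + 3/4*1/2 = 9/16

9/16


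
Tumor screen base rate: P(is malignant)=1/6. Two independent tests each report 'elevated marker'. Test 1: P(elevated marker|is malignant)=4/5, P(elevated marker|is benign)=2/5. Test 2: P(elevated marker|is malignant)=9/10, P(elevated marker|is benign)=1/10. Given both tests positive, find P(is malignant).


After test 1: P(+) = 4/5*1/6 + 2/5*5/6 = 7/15
P(B|+) = (2/15)/(7/15) = 2/7
After test 2 (use post1 as new prior): P(+) = 9/10*2/7 + 1/10*5/7 = 23/70
P(B|+,+) = (9/35)/(23/70) = 18/23

18/23


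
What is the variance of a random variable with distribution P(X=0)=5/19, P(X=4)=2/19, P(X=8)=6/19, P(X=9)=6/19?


E[X] = 110/19, E[X^2] = 902/19
Var(X) = E[X^2] - (E[X])^2 = 902/19 - (110/19)^2 = 5038/361

5038/361


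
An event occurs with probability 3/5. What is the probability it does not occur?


P(A') = 1 - P(A) = 1 - 3/5 = 2/5

2/5


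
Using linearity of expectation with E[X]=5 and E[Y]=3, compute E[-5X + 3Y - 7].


E[-5X + 3Y - 7] = -5*E[X] + 3*E[Y] - 7
= (-5)*(5) + (3)*(3) + (-7)
= -25 + 9 - 7 = -23

-23


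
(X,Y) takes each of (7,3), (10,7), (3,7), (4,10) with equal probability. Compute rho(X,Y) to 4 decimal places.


Cov(X,Y) = -2.5000, Var(X) = 7.5000, Var(Y) = 6.1875
rho = Cov/(sqrt(VarX)*sqrt(VarY)) = -0.3670

-0.3670


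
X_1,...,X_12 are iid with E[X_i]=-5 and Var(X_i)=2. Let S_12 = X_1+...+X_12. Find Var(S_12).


By independence, Var(S_n) = n*Var(X_1) = 12*2 = 24

24


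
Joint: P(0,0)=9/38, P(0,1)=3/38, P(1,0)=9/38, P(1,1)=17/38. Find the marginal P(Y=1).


P(Y=1) = P(0,1)+P(1,1) = 3/38 + 17/38 = 20/38 = 10/19

10/19


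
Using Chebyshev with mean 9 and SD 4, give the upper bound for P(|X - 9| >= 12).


k = 12/4 = 3
Chebyshev: P(|X-mu| >= k*sigma) <= 1/k^2 = 1/3^2 = 1/9

1/9


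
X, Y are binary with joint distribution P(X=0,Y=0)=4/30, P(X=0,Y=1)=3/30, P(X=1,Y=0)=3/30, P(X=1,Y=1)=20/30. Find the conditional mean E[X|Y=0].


P(Y=0) = 7/30
E[X|Y=0] = (0*4 + 1*3)/7 = 3/7

3/7


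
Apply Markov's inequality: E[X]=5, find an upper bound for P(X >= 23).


Markov: P(X >= a) <= E[X]/a
P(X >= 23) <= 5/23

5/23


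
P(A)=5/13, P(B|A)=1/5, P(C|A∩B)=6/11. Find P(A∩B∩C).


P(A∩B∩C) = P(A) * P(B|A) * P(C|A∩B)
= 5/13 * 1/5 * 6/11
= 1/13 * 6/11 = 6/143

6/143


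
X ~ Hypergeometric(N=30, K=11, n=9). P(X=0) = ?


P(X=0) = C(11,0)*C(19,9) / C(30,9)
= 1*92378 / 14307150
= 92378/14307150 = 323/50025

323/50025


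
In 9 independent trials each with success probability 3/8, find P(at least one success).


P(at least one) = 1 - P(none)
P(none) = (1 - 3/8)^9 = (5/8)^9 = 1953125/134217728
P(at least one) = 1 - 1953125/134217728 = 132264603/134217728

132264603/134217728


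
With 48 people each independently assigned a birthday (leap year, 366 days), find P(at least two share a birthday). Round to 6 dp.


P(all different) = prod((366-i)/366 for i=0..47) = 0.039768
P(at least one match) = 1 - 0.039768 = 0.960232

0.960232


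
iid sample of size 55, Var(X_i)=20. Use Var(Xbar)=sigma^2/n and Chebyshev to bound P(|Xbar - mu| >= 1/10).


Var(Xbar) = Var(X)/n = 20/55
Chebyshev: P(|Xbar-mu| >= 1/10) <= Var(Xbar)/(1/10)^2 = (4/11)/(1/100) = 400/11
Bound exceeds 1, so trivial bound: 1

1


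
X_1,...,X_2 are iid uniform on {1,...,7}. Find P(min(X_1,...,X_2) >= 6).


P(min >= 6) = P(all X_i >= 6) = (P(X_1 >= 6))^2
= (2/7)^2 = 4/49

4/49


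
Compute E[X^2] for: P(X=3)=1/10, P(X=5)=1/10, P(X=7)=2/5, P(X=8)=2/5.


E[X^2] = sum(x^2 * P(x))
= 9*1/10 + 25*1/10 + 49*2/5 + 64*2/5
= 243/5

243/5


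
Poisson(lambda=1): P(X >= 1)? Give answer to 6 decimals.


P(X>=1) = 1 - P(X<=0) = 1 - (e^(-1)*1^0/0!)
≈ 1 - 0.3678794412 = 0.6321205588
≈ 0.632121

0.632121


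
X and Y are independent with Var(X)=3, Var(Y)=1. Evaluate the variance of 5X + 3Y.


Independence => Cov(X,Y)=0
Var(5X + 3Y) = 5^2*Var(X) + 3^2*Var(Y)
= 25*3 + 9*1 = 84

84


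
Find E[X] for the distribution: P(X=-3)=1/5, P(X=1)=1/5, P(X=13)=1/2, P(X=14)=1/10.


E[X] = sum(x * P(x))
= -3*1/5 + 1*1/5 + 13*1/2 + 14*1/10
= 15/2

15/2


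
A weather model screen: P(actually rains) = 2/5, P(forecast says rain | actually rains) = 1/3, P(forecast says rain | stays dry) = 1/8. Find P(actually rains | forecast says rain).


P(A) = P(A|B)P(B) + P(A|B')P(B') = 1/3*2/5 + 1/8*3/5 = 5/24
P(B|A) = P(A|B)P(B)/P(A) = (2/15)/(5/24) = 16/25

16/25


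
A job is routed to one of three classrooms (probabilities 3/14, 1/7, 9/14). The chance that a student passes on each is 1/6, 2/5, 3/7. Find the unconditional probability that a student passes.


P(A) = P(A|B1)P(B1) + P(A|B2)P(B2) + P(A|B3)P(B3)
= 1/6*3/14 + 2/5*1/7 + 3/7*9/14
= 1/28 + 2/35 + 27/98 = 361/980

361/980


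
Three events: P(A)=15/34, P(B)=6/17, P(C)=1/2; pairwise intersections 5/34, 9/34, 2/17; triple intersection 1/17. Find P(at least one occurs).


P(A∪B∪C) = P(A)+P(B)+P(C) - P(AB)-P(AC)-P(BC) + P(ABC)
= 15/34+6/17+1/2 - 5/34-9/34-2/17 + 1/17
= 14/17

14/17


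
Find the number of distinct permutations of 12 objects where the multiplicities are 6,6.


12! = 479001600
Denominator: 6!=720 * 6!=720
Coefficient = 479001600 / 518400 = 924

924


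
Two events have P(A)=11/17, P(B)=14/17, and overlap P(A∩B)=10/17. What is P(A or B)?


P(A∪B) = P(A) + P(B) - P(A∩B)
= 11/17 + 14/17 - 10/17 = 15/17

15/17


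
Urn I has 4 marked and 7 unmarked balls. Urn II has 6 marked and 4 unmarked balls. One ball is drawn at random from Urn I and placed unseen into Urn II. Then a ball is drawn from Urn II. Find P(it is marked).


P(transfer marked) = 4/11; P(transfer unmarked) = 7/11
If marked transferred: Urn II has 7 marked of 11, so P(marked|marked moved) = 7/11
If unmarked transferred: Urn II has 6 marked of 11, so P(marked|unmarked moved) = 6/11
By total probability: P(marked) = 4/11*7/11 + 7/11*6/11 = 70/121

70/121


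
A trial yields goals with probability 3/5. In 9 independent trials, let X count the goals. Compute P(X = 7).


P(X=7) = C(9,7) * p^7 * (1-p)^2
= 36 * 2187/78125 * 4/25
= 314928/1953125

314928/1953125


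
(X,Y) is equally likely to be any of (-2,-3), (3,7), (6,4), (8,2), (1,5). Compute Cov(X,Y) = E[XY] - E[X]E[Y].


E[X]=16/5, E[Y]=3, E[XY]=72/5
Cov(X,Y) = E[XY] - E[X]E[Y] = 72/5 - 16/5*3 = 24/5

24/5


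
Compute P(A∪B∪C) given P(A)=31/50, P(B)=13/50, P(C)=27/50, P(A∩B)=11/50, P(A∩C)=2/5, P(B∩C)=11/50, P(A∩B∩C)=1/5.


P(A∪B∪C) = P(A)+P(B)+P(C) - P(AB)-P(AC)-P(BC) + P(ABC)
= 31/50+13/50+27/50 - 11/50-2/5-11/50 + 1/5
= 39/50

39/50


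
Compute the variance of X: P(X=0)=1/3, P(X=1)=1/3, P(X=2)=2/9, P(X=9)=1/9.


E[X] = 16/9, E[X^2] = 92/9
Var(X) = E[X^2] - (E[X])^2 = 92/9 - (16/9)^2 = 572/81

572/81


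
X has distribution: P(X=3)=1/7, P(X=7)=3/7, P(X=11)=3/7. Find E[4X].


E[4X] = sum(g(x)*P(x))
= 12*1/7 + 28*3/7 + 44*3/7
= 228/7

228/7


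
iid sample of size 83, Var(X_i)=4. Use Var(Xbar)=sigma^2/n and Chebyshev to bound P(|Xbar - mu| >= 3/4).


Var(Xbar) = Var(X)/n = 4/83
Chebyshev: P(|Xbar-mu| >= 3/4) <= Var(Xbar)/(3/4)^2 = (4/83)/(9/16) = 64/747

64/747


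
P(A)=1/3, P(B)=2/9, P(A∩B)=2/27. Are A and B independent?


P(A)*P(B) = 1/3*2/9 = 2/27
P(A∩B) = 2/27, which equals P(A)P(B), so independent

Yes, A and B are independent


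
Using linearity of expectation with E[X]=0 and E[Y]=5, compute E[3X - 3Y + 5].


E[3X - 3Y + 5] = 3*E[X] - 3*E[Y] + 5
= (3)*(0) + (-3)*(5) + (5)
= 0 - 15 + 5 = -10

-10


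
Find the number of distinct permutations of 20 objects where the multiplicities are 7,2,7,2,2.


20! = 2432902008176640000
Denominator: 7!=5040 * 2!=2 * 7!=5040 * 2!=2 * 2!=2
Coefficient = 2432902008176640000 / 203212800 = 11972188800

11972188800


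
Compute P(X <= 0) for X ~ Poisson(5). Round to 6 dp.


P(X<=0) = e^(-5)*5^0/0!
≈ 0.0067379470
≈ 0.006738

0.006738


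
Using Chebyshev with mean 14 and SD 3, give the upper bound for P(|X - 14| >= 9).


k = 9/3 = 3
Chebyshev: P(|X-mu| >= k*sigma) <= 1/k^2 = 1/3^2 = 1/9

1/9


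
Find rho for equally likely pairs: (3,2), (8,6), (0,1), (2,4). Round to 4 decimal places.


Cov(X,Y) = 4.9375, Var(X) = 8.6875, Var(Y) = 3.6875
rho = Cov/(sqrt(VarX)*sqrt(VarY)) = 0.8724

0.8724


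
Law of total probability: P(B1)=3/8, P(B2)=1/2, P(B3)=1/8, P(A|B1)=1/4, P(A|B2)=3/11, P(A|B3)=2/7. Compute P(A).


P(A) = P(A|B1)P(B1) + P(A|B2)P(B2) + P(A|B3)P(B3)
= 1/4*3/8 + 3/11*1/2 + 2/7*1/8
= 3/32 + 3/22 + 1/28 = 655/2464

655/2464


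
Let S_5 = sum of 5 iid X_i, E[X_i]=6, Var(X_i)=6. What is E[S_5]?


E[S_n] = n*E[X_1] = 5*6 = 30

30


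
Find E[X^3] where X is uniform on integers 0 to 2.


E[X^3] = (1/3) * sum(x^3 for x=0..2)
= 9/3 = 3

3


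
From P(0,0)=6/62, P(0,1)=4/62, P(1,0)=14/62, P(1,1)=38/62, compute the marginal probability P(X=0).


P(X=0) = P(0,0)+P(0,1) = 6/62 + 4/62 = 10/62 = 5/31

5/31


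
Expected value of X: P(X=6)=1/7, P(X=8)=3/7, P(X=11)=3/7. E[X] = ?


E[X] = sum(x * P(x))
= 6*1/7 + 8*3/7 + 11*3/7
= 9

9


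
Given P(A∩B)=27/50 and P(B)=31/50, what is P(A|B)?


P(A|B) = P(A∩B)/P(B) = (27/50)/(31/50) = 27/31

27/31


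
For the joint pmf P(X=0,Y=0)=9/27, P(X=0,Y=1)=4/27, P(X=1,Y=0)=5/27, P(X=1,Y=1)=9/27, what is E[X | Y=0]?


P(Y=0) = 14/27
E[X|Y=0] = (0*9 + 1*5)/14 = 5/14

5/14


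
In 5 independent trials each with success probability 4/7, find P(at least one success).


P(at least one) = 1 - P(none)
P(none) = (1 - 4/7)^5 = (3/7)^5 = 243/16807
P(at least one) = 1 - 243/16807 = 16564/16807

16564/16807


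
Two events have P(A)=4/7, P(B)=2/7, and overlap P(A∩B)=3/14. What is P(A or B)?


P(A∪B) = P(A) + P(B) - P(A∩B)
= 4/7 + 2/7 - 3/14 = 9/14

9/14


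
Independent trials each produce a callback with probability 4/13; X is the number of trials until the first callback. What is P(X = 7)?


P(X=7) = (1-p)^6 * p = (9/13)^6 * 4/13
= 531441/4826809 * 4/13 = 2125764/62748517

2125764/62748517


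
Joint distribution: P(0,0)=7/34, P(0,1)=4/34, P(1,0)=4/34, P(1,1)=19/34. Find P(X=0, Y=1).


Read from table: P(X=0, Y=1) = 4/34 = 2/17

2/17


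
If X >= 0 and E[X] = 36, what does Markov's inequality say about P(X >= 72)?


Markov: P(X >= a) <= E[X]/a
P(X >= 72) <= 36/72 = 1/2

1/2


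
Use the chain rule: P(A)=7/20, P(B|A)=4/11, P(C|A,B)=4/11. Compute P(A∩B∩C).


P(A∩B∩C) = P(A) * P(B|A) * P(C|A∩B)
= 7/20 * 4/11 * 4/11
= 7/55 * 4/11 = 28/605

28/605


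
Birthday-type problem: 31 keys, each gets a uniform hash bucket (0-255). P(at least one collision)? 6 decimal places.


P(all different) = prod((256-i)/256 for i=0..30) = 0.150593
P(at least one match) = 1 - 0.150593 = 0.849407

0.849407


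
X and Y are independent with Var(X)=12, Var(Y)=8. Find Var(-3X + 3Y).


Independence => Cov(X,Y)=0
Var(-3X + 3Y) = (-3)^2*Var(X) + 3^2*Var(Y)
= 9*12 + 9*8 = 180

180


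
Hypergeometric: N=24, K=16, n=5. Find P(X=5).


P(X=5) = C(16,5)*C(8,0) / C(24,5)
= 4368*1 / 42504
= 4368/42504 = 26/253

26/253


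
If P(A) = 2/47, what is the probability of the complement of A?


P(A') = 1 - P(A) = 1 - 2/47 = 45/47

45/47


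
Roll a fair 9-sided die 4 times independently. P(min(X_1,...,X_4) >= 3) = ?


P(min >= 3) = P(all X_i >= 3) = (P(X_1 >= 3))^4
= (7/9)^4 = 2401/6561

2401/6561


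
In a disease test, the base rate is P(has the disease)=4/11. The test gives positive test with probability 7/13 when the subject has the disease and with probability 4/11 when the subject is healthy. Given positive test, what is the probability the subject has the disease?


P(A) = P(A|B)P(B) + P(A|B')P(B') = 7/13*4/11 + 4/11*7/11 = 672/1573
P(B|A) = P(A|B)P(B)/P(A) = (28/143)/(672/1573) = 11/24

11/24


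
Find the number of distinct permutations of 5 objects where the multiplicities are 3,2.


5! = 120
Denominator: 3!=6 * 2!=2
Coefficient = 120 / 12 = 10

10


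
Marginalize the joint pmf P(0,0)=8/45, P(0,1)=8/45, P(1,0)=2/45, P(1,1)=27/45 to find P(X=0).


P(X=0) = P(0,0)+P(0,1) = 8/45 + 8/45 = 16/45

16/45


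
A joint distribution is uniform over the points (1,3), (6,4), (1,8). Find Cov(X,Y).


E[X]=8/3, E[Y]=5, E[XY]=35/3
Cov(X,Y) = E[XY] - E[X]E[Y] = 35/3 - 8/3*5 = -5/3

-5/3


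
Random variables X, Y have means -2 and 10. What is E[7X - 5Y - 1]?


E[7X - 5Y - 1] = 7*E[X] - 5*E[Y] - 1
= (7)*(-2) + (-5)*(10) + (-1)
= -14 - 50 - 1 = -65

-65


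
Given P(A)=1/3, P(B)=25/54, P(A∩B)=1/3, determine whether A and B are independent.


P(A)*P(B) = 1/3*25/54 = 25/162
P(A∩B) = 1/3 != 25/162, so not independent

No, A and B are not independent


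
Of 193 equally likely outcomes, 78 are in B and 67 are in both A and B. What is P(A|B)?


P(A|B) = P(A∩B)/P(B) = (67/193)/(78/193) = 67/78

67/78


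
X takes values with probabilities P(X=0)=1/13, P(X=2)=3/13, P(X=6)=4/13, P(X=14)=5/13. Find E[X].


E[X] = sum(x * P(x))
= 0*1/13 + 2*3/13 + 6*4/13 + 14*5/13
= 100/13

100/13


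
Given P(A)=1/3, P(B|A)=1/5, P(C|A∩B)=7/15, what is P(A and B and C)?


P(A∩B∩C) = P(A) * P(B|A) * P(C|A∩B)
= 1/3 * 1/5 * 7/15
= 1/15 * 7/15 = 7/225

7/225


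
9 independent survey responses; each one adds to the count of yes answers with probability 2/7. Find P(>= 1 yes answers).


P(at least one) = 1 - P(none)
P(none) = (1 - 2/7)^9 = (5/7)^9 = 1953125/40353607
P(at least one) = 1 - 1953125/40353607 = 38400482/40353607

38400482/40353607


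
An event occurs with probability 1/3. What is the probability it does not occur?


P(A') = 1 - P(A) = 1 - 1/3 = 2/3

2/3


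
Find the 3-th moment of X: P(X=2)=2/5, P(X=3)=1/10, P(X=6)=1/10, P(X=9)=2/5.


E[X^3] = sum(x^3 * P(x))
= 8*2/5 + 27*1/10 + 216*1/10 + 729*2/5
= 3191/10

3191/10


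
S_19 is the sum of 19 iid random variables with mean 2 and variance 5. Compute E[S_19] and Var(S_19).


E[S_n] = n*mu = 19*2 = 38
Var(S_n) = n*sigma^2 = 19*5 = 95

E[S_19]=38, Var(S_19)=95


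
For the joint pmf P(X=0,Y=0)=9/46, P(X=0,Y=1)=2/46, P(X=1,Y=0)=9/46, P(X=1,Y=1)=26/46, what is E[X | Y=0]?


P(Y=0) = 18/46
E[X|Y=0] = (0*9 + 1*9)/18 = 9/18 = 1/2

1/2


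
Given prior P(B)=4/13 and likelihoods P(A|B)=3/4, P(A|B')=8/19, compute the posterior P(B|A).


P(A) = P(A|B)P(B) + P(A|B')P(B') = 3/4*4/13 + 8/19*9/13 = 129/247
P(B|A) = P(A|B)P(B)/P(A) = (3/13)/(129/247) = 19/43

19/43


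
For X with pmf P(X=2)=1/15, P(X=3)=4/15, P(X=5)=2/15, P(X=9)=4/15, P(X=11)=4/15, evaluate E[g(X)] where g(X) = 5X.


E[5X] = sum(g(x)*P(x))
= 10*1/15 + 15*4/15 + 25*2/15 + 45*4/15 + 55*4/15
= 104/3

104/3


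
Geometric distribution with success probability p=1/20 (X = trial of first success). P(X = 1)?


P(X=1) = (1-p)^0 * p = (19/20)^0 * 1/20
= 1 * 1/20 = 1/20

1/20


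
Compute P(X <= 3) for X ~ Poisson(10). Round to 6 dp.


P(X<=3) = e^(-10)*10^0/0! + e^(-10)*10^1/1! + e^(-10)*10^2/2! + e^(-10)*10^3/3!
≈ 0.0000453999 + 0.0004539993 + 0.0022699965 + 0.0075666550
= 0.0103360507
≈ 0.010336

0.010336


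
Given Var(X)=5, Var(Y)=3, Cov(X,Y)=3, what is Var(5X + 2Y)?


Var(5X + 2Y) = 5^2*Var(X) + 2^2*Var(Y) + 2*5*2*Cov(X,Y)
= 25*5 + 4*3 + 20*3
= 125 + 12 + 60 = 197

197


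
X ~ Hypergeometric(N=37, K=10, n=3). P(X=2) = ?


P(X=2) = C(10,2)*C(27,1) / C(37,3)
= 45*27 / 7770
= 1215/7770 = 81/518

81/518


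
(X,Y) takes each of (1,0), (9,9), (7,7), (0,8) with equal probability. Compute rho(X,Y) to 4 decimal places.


Cov(X,Y) = 7.0000, Var(X) = 14.6875, Var(Y) = 12.5000
rho = Cov/(sqrt(VarX)*sqrt(VarY)) = 0.5166

0.5166


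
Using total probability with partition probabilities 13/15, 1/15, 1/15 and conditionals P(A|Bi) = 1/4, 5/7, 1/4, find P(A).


P(A) = P(A|B1)P(B1) + P(A|B2)P(B2) + P(A|B3)P(B3)
= 1/4*13/15 + 5/7*1/15 + 1/4*1/15
= 13/60 + 1/21 + 1/60 = 59/210

59/210


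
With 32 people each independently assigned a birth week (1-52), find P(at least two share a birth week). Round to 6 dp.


P(all different) = prod((52-i)/52 for i=0..31) = 0.000004
P(at least one match) = 1 - 0.000004 = 0.999996

0.999996


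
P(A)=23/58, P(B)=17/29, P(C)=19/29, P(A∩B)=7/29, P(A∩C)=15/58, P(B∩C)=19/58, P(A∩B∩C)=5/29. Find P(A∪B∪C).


P(A∪B∪C) = P(A)+P(B)+P(C) - P(AB)-P(AC)-P(BC) + P(ABC)
= 23/58+17/29+19/29 - 7/29-15/58-19/58 + 5/29
= 57/58

57/58


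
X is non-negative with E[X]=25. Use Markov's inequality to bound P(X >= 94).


Markov: P(X >= a) <= E[X]/a
P(X >= 94) <= 25/94

25/94


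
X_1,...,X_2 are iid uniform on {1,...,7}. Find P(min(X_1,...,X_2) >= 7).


P(min >= 7) = P(all X_i >= 7) = (P(X_1 >= 7))^2
= (1/7)^2 = 1/49

1/49


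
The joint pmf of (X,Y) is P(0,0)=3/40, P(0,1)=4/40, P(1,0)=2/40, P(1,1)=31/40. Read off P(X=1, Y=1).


Read from table: P(X=1, Y=1) = 31/40

31/40


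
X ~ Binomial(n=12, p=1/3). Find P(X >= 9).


P(X>=9) = P(X=9) + P(X=10) + P(X=11) + P(X=12)
= 1760/531441 + 88/177147 + 8/177147 + 1/531441
= 683/177147

683/177147


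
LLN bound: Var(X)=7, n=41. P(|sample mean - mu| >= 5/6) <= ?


Var(Xbar) = Var(X)/n = 7/41
Chebyshev: P(|Xbar-mu| >= 5/6) <= Var(Xbar)/(5/6)^2 = (7/41)/(25/36) = 252/1025

252/1025


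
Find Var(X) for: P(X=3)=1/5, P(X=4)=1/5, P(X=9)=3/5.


E[X] = 34/5, E[X^2] = 268/5
Var(X) = E[X^2] - (E[X])^2 = 268/5 - (34/5)^2 = 184/25

184/25


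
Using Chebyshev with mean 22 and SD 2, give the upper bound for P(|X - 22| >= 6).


k = 6/2 = 3
Chebyshev: P(|X-mu| >= k*sigma) <= 1/k^2 = 1/3^2 = 1/9

1/9


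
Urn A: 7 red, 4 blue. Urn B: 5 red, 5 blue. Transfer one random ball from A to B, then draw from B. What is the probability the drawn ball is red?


P(transfer red) = 7/11; P(transfer blue) = 4/11
If red transferred: Urn II has 6 red of 11, so P(red|red moved) = 6/11
If blue transferred: Urn II has 5 red of 11, so P(red|blue moved) = 5/11
By total probability: P(red) = 7/11*6/11 + 4/11*5/11 = 62/121

62/121


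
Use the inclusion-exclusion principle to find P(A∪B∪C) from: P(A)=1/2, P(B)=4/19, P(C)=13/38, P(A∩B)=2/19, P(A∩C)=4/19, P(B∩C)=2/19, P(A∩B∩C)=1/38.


P(A∪B∪C) = P(A)+P(B)+P(C) - P(AB)-P(AC)-P(BC) + P(ABC)
= 1/2+4/19+13/38 - 2/19-4/19-2/19 + 1/38
= 25/38

25/38


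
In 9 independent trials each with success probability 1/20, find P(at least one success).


P(at least one) = 1 - P(none)
P(none) = (1 - 1/20)^9 = (19/20)^9 = 322687697779/512000000000
P(at least one) = 1 - 322687697779/512000000000 = 189312302221/512000000000

189312302221/512000000000


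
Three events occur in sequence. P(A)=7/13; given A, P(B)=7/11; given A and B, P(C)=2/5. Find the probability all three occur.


P(A∩B∩C) = P(A) * P(B|A) * P(C|A∩B)
= 7/13 * 7/11 * 2/5
= 49/143 * 2/5 = 98/715

98/715


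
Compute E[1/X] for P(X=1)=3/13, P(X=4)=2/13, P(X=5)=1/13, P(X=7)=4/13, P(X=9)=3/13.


E[1/X] = sum(g(x)*P(x))
= 1*3/13 + 1/4*2/13 + 1/5*1/13 + 1/7*4/13 + 1/9*3/13
= 967/2730

967/2730


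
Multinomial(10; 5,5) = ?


10! = 3628800
Denominator: 5!=120 * 5!=120
Coefficient = 3628800 / 14400 = 252

252


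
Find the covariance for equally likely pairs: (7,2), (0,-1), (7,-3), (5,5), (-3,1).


E[X]=16/5, E[Y]=4/5, E[XY]=3
Cov(X,Y) = E[XY] - E[X]E[Y] = 3 - 16/5*4/5 = 11/25

11/25


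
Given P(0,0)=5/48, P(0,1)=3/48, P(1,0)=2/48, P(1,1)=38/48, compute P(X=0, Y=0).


Read from table: P(X=0, Y=0) = 5/48

5/48


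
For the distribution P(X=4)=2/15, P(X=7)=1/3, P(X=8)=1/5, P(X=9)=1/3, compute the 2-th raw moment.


E[X^2] = sum(x^2 * P(x))
= 16*2/15 + 49*1/3 + 64*1/5 + 81*1/3
= 874/15

874/15


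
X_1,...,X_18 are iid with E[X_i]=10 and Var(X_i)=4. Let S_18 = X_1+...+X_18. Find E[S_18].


E[S_n] = n*E[X_1] = 18*10 = 180

180


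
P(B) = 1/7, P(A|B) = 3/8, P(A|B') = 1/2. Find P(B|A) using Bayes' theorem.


P(A) = P(A|B)P(B) + P(A|B')P(B') = 3/8*1/7 + 1/2*6/7 = 27/56
P(B|A) = P(A|B)P(B)/P(A) = (3/56)/(27/56) = 1/9

1/9


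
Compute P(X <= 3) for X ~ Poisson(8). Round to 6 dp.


P(X<=3) = e^(-8)*8^0/0! + e^(-8)*8^1/1! + e^(-8)*8^2/2! + e^(-8)*8^3/3!
≈ 0.0003354626 + 0.0026837010 + 0.0107348041 + 0.0286261442
= 0.0423801119
≈ 0.042380

0.042380


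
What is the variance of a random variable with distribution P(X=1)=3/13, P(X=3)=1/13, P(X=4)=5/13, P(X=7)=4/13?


E[X] = 54/13, E[X^2] = 288/13
Var(X) = E[X^2] - (E[X])^2 = 288/13 - (54/13)^2 = 828/169

828/169


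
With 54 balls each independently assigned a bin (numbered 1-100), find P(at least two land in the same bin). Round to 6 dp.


P(all different) = prod((100-i)/100 for i=0..53) = 0.000000
P(at least one match) = 1 - 0.000000 = 1.000000

1.000000


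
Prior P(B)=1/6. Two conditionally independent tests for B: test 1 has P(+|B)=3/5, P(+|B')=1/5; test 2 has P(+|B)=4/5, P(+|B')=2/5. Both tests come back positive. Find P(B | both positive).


After test 1: P(+) = 3/5*1/6 + 1/5*5/6 = 4/15
P(B|+) = (1/10)/(4/15) = 3/8
After test 2 (use post1 as new prior): P(+) = 4/5*3/8 + 2/5*5/8 = 11/20
P(B|+,+) = (3/10)/(11/20) = 6/11

6/11


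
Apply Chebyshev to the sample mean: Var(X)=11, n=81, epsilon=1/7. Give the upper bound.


Var(Xbar) = Var(X)/n = 11/81
Chebyshev: P(|Xbar-mu| >= 1/7) <= Var(Xbar)/(1/7)^2 = (11/81)/(1/49) = 539/81
Bound exceeds 1, so trivial bound: 1

1


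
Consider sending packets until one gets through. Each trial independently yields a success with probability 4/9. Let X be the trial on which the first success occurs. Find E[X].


For geometric (trials until first success), E[X] = 1/p = 1/(4/9) = 9/4

9/4


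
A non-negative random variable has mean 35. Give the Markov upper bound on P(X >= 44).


Markov: P(X >= a) <= E[X]/a
P(X >= 44) <= 35/44

35/44


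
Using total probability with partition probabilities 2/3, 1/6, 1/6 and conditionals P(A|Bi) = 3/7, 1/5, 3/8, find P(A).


P(A) = P(A|B1)P(B1) + P(A|B2)P(B2) + P(A|B3)P(B3)
= 3/7*2/3 + 1/5*1/6 + 3/8*1/6
= 2/7 + 1/30 + 1/16 = 641/1680

641/1680


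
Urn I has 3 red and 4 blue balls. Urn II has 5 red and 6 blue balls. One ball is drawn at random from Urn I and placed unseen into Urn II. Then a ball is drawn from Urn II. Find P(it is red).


P(transfer red) = 3/7; P(transfer blue) = 4/7
If red transferred: Urn II has 6 red of 12, so P(red|red moved) = 1/2
If blue transferred: Urn II has 5 red of 12, so P(red|blue moved) = 5/12
By total probability: P(red) = 3/7*1/2 + 4/7*5/12 = 19/42

19/42


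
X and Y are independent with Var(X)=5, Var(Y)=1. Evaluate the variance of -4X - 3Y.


Independence => Cov(X,Y)=0
Var(-4X - 3Y) = (-4)^2*Var(X) + (-3)^2*Var(Y)
= 16*5 + 9*1 = 89

89


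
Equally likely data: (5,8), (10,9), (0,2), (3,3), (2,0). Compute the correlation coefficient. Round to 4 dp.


Cov(X,Y) = 10.2000, Var(X) = 11.6000, Var(Y) = 12.2400
rho = Cov/(sqrt(VarX)*sqrt(VarY)) = 0.8560

0.8560


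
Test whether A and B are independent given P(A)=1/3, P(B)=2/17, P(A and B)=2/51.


P(A)*P(B) = 1/3*2/17 = 2/51
P(A∩B) = 2/51, which equals P(A)P(B), so independent

Yes, A and B are independent


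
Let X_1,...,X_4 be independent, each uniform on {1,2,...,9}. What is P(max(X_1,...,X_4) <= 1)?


P(max <= 1) = P(all X_i <= 1) = (P(X_1 <= 1))^4
= (1/9)^4 = 1/6561

1/6561


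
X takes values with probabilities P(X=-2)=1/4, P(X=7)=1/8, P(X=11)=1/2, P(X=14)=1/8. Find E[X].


E[X] = sum(x * P(x))
= -2*1/4 + 7*1/8 + 11*1/2 + 14*1/8
= 61/8

61/8


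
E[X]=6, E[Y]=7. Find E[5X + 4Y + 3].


E[5X + 4Y + 3] = 5*E[X] + 4*E[Y] + 3
= (5)*(6) + (4)*(7) + (3)
= 30 + 28 + 3 = 61

61


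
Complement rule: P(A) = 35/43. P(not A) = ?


P(A') = 1 - P(A) = 1 - 35/43 = 8/43

8/43


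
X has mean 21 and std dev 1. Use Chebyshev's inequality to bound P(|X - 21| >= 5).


k = 5/1 = 5
Chebyshev: P(|X-mu| >= k*sigma) <= 1/k^2 = 1/5^2 = 1/25

1/25


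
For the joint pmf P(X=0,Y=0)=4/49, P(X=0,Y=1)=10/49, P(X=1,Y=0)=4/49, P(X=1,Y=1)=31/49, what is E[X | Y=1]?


P(Y=1) = 41/49
E[X|Y=1] = (0*10 + 1*31)/41 = 31/41

31/41


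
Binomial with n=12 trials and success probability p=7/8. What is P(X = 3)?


P(X=3) = C(12,3) * p^3 * (1-p)^9
= 220 * 343/512 * 1/134217728
= 18865/17179869184

18865/17179869184


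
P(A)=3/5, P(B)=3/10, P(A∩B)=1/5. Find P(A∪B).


P(A∪B) = P(A) + P(B) - P(A∩B)
= 3/5 + 3/10 - 1/5 = 7/10

7/10


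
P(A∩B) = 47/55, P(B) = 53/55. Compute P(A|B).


P(A|B) = P(A∩B)/P(B) = (47/55)/(53/55) = 47/53

47/53


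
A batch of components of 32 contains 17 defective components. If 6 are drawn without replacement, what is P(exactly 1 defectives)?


P(X=1) = C(17,1)*C(15,5) / C(32,6)
= 17*3003 / 906192
= 51051/906192 = 2431/43152

2431/43152


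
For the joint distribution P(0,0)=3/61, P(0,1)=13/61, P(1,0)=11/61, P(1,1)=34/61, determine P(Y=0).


P(Y=0) = P(0,0)+P(1,0) = 3/61 + 11/61 = 14/61

14/61


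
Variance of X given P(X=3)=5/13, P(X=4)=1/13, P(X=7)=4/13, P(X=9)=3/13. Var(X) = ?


E[X] = 74/13, E[X^2] = 500/13
Var(X) = E[X^2] - (E[X])^2 = 500/13 - (74/13)^2 = 1024/169

1024/169
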